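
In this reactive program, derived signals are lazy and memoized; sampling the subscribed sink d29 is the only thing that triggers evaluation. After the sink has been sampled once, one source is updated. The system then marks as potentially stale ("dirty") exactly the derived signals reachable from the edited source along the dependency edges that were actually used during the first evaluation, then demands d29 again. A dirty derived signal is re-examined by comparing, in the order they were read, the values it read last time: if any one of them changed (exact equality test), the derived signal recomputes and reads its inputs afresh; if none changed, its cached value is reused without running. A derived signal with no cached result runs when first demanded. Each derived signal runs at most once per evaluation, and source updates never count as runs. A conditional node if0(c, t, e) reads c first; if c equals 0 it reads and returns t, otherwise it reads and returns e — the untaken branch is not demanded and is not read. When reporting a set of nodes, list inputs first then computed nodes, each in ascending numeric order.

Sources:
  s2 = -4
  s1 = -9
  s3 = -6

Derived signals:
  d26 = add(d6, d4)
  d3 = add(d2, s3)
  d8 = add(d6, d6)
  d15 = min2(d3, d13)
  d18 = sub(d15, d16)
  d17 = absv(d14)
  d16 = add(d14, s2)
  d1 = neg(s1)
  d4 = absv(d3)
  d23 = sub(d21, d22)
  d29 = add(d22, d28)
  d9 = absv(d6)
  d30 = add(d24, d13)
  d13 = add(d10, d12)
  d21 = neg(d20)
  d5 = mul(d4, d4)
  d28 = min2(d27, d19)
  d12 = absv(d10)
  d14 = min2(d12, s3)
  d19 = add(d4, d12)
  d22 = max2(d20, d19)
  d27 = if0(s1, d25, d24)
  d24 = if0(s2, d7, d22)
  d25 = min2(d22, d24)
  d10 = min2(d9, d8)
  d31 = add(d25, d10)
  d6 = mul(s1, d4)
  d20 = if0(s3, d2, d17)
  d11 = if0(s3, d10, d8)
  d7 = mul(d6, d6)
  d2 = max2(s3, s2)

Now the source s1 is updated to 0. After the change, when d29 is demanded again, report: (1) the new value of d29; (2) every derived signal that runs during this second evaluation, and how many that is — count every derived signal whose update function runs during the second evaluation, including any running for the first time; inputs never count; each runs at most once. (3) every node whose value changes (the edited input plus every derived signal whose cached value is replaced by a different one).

Demanding d29 again yields 20.
13 derived signals run: d6, d8, d9, d10, d12, d14, d19, d22, d24, d25, d27, d28, d29.
The nodes whose values change: s1, d6, d8, d9, d10, d12, d19, d22, d24, d27, d28, d29.
Note the branch switch — d25 had no cache and runs now for the first time.

First demand of the output computes:
  d2 = max2(-6, -4) = -4
  d3 = add(-4, -6) = -10
  d4 = absv(-10) = 10
  d6 = mul(-9, 10) = -90
  d8 = add(-90, -90) = -180
  d9 = absv(-90) = 90
  d10 = min2(90, -180) = -180
  d12 = absv(-180) = 180
  d14 = min2(180, -6) = -6
  d17 = absv(-6) = 6
  d19 = add(10, 180) = 190
  d20 = if0(s3=-6 -> else branch d17) = 6
  d22 = max2(6, 190) = 190
  d24 = if0(s2=-4 -> else branch d22) = 190
  d27 = if0(s1=-9 -> else branch d24) = 190
  d28 = min2(190, 190) = 190
  d29 = add(190, 190) = 380

After the edit, cleaning proceeds:
  d6: a read changed (s1 -9->0) — executes, giving 0.
  d8: a read changed (d6 -90->0; d6 -90->0) — executes, giving 0.
  d9: a read changed (d6 -90->0) — executes, giving 0.
  d10: a read changed (d9 90->0; d8 -180->0) — executes, giving 0.
  d12: a read changed (d10 -180->0) — executes, giving 0.
  d14: a read changed (d12 180->0) — executes, giving -6 — identical to its old value.
  d17: dirty, but its reads are unchanged (d14 unchanged); cached 6 stands.
  d19: a read changed (d12 180->0) — executes, giving 10.
  d20: dirty, but its reads are unchanged (s3 unchanged, d17 unchanged); cached 6 stands.
  d22: a read changed (d19 190->10) — executes, giving 10.
  d24: a read changed (d22 190->10) — executes, giving 10.
  d25: had never run; runs now, result 10.
  d27: a read changed (s1 -9->0; d24 190->10) — executes, giving 10.
  d28: a read changed (d27 190->10; d19 190->10) — executes, giving 10.
  d29: a read changed (d22 190->10; d28 190->10) — executes, giving 20.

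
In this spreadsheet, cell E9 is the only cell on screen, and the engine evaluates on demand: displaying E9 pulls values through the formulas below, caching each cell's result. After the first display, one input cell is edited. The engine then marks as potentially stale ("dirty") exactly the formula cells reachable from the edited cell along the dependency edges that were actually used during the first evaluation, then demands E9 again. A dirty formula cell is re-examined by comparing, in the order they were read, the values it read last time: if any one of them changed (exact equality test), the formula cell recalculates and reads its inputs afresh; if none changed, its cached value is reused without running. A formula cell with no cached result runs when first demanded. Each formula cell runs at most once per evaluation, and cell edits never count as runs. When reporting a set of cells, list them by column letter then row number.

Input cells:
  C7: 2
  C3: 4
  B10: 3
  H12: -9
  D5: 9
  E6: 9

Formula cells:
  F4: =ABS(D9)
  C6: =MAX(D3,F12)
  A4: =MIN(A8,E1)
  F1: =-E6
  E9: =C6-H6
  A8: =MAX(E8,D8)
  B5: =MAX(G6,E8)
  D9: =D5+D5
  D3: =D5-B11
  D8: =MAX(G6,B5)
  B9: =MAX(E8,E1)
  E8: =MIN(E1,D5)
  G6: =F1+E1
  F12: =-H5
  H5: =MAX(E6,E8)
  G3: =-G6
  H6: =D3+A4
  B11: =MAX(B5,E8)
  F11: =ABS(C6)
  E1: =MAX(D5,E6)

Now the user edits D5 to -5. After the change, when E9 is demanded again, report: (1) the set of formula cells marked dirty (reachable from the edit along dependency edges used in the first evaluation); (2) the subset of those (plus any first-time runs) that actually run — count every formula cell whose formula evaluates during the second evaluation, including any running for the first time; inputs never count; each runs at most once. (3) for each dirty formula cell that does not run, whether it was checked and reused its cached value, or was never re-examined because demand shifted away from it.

Initial pass — values computed on the first demand:
  E1 = MAX(9, 9) = 9
  E8 = MIN(9, 9) = 9
  F1 = -(9) = -9
  G6 = -9 + 9 = 0
  B5 = MAX(0, 9) = 9
  B11 = MAX(9, 9) = 9
  D3 = 9 - 9 = 0
  D8 = MAX(0, 9) = 9
  A8 = MAX(9, 9) = 9
  A4 = MIN(9, 9) = 9
  H5 = MAX(9, 9) = 9
  F12 = -(9) = -9
  C6 = MAX(0, -9) = 0
  H6 = 0 + 9 = 9
  E9 = 0 - 9 = -9

Second demand — change propagation:
  E1: re-runs because D5 9->-5; new result 9 (unchanged).
  E8: re-runs because D5 9->-5; new result -5.
  G6: re-examined; everything it read last time is the same (F1 unchanged, E1 unchanged) — cache 0 kept, no run.
  B5: re-runs because E8 9->-5; new result 0.
  B11: re-runs because B5 9->0; E8 9->-5; new result 0.
  D3: re-runs because D5 9->-5; B11 9->0; new result -5.
  D8: re-runs because B5 9->0; new result 0.
  A8: re-runs because E8 9->-5; D8 9->0; new result 0.
  A4: re-runs because A8 9->0; new result 0.
  H5: re-runs because E8 9->-5; new result 9 (unchanged).
  F12: re-examined; everything it read last time is the same (H5 unchanged) — cache -9 kept, no run.
  C6: re-runs because D3 0->-5; new result -5.
  H6: re-runs because D3 0->-5; A4 9->0; new result -5.
  E9: re-runs because C6 0->-5; H6 9->-5; new result 0.

The important point: at F12 every value read last time is unchanged, so the dirty flag clears without a run.

Dirty set: A4, A8, B5, B11, C6, D3, D8, E1, E8, E9, F12, G6, H5, H6.
Run set: A4, A8, B5, B11, C6, D3, D8, E1, E8, E9, H5, H6 (12 run).
Re-examined without running (cache reused): F12, G6.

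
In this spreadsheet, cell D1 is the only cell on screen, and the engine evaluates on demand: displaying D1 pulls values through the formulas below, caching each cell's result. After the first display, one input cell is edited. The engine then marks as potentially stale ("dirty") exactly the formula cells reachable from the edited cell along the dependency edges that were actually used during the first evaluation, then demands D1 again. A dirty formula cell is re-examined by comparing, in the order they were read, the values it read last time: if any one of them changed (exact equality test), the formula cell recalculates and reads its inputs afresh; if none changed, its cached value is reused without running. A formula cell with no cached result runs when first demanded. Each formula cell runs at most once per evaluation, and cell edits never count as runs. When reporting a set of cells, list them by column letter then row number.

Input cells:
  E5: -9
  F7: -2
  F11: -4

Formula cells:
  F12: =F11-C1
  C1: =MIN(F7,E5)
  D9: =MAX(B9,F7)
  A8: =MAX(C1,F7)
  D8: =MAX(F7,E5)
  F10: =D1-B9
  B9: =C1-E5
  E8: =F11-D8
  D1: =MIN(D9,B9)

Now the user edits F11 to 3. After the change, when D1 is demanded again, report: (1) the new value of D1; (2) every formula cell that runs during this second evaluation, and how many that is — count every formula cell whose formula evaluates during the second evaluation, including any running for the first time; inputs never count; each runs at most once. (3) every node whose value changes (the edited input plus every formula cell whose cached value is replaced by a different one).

D1 now evaluates to 0.
Run set: none (0 run).
Changed values: F11.
The important point: nothing the output needs ever reads F11, so the edit is invisible to it.

Initial pass — values computed on the first demand:
  C1 = MIN(-2, -9) = -9
  B9 = -9 - -9 = 0
  D9 = MAX(0, -2) = 0
  D1 = MIN(0, 0) = 0

Second demand — change propagation:
  no demanded computation ever read F11, so the edit dirties nothing and nothing runs.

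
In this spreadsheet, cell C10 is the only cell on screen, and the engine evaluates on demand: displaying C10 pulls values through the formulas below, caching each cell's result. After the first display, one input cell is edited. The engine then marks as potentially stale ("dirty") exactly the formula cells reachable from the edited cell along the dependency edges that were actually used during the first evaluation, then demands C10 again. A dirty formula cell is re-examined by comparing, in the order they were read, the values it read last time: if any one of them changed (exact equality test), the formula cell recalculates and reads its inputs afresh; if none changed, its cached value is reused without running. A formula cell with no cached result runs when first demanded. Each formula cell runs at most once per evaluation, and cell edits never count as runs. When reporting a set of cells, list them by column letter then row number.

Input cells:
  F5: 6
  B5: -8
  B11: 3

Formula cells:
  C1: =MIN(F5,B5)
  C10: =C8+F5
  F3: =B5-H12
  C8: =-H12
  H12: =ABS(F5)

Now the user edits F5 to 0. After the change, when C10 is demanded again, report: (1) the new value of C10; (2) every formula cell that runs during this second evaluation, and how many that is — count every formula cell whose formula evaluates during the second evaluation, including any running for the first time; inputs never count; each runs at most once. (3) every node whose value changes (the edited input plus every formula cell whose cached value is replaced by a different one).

C10 now evaluates to 0.
Run set: C8, C10, H12 (3 run).
Changed values: C8, F5, H12.

Initial pass — values computed on the first demand:
  H12 = ABS(6) = 6
  C8 = -(6) = -6
  C10 = -6 + 6 = 0

Second demand — change propagation:
  H12: re-runs because F5 6->0; new result 0.
  C8: re-runs because H12 6->0; new result 0.
  C10: re-runs because C8 -6->0; F5 6->0; new result 0 (unchanged).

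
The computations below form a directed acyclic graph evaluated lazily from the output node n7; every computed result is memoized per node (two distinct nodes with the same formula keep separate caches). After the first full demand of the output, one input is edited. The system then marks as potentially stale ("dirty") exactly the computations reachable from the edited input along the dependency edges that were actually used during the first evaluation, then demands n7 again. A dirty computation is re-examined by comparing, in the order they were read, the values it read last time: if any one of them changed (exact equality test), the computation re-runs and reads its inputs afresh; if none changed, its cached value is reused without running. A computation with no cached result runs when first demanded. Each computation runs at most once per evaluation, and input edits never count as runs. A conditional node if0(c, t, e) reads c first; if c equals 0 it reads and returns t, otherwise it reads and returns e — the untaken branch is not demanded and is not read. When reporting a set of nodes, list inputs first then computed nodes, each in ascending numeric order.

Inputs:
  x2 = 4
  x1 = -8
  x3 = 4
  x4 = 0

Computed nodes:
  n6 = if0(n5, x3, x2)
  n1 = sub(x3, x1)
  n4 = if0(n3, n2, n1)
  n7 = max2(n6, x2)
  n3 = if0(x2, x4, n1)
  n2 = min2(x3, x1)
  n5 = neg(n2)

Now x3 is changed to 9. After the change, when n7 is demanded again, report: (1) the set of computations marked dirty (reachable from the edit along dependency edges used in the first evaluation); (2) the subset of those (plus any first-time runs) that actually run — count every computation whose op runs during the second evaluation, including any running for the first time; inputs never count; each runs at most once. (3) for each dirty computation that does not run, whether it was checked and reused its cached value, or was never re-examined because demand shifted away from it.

First demand of the output computes:
  n2 = min2(4, -8) = -8
  n5 = neg(-8) = 8
  n6 = if0(n5=8 -> else branch x2) = 4
  n7 = max2(4, 4) = 4

After the edit, cleaning proceeds:
  n2: a read changed (x3 4->9) — executes, giving -8 — identical to its old value.
  n5: dirty, but its reads are unchanged (n2 unchanged); cached 8 stands.
  n6: dirty, but its reads are unchanged (n5 unchanged, x2 unchanged); cached 4 stands.
  n7: dirty, but its reads are unchanged (n6 unchanged, x2 unchanged); cached 4 stands.

Note the absorption at n2: it re-runs yet its value is the same, leaving the output's value untouched.

The edit dirties: n2, n5, n6, n7.
1 computations run: n2.
Cache hits after checking: n5, n6, n7.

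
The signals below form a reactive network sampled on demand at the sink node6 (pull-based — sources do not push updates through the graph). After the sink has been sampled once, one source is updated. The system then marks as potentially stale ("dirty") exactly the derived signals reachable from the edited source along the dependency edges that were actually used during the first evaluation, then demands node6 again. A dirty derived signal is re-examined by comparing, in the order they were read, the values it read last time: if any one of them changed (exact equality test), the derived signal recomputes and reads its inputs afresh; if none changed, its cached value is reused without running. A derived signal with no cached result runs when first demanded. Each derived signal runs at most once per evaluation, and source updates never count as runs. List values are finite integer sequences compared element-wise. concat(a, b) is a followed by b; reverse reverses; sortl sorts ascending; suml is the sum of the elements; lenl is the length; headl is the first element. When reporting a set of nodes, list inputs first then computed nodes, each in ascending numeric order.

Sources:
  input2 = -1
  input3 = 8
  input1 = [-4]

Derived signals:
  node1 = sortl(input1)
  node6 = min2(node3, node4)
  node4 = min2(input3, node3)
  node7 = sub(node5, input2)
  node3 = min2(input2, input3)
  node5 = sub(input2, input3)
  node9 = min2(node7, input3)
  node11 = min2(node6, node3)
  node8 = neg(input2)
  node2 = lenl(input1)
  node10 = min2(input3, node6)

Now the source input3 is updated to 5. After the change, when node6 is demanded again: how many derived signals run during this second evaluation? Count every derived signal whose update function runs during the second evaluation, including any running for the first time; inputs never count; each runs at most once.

Run set: node3, node4 (2 run).
The important point: at node6 every value read last time is unchanged, so the dirty flag clears without a run.

Initial pass — values computed on the first demand:
  node3 = min2(-1, 8) = -1
  node4 = min2(8, -1) = -1
  node6 = min2(-1, -1) = -1

Second demand — change propagation:
  node3: re-runs because input3 8->5; new result -1 (unchanged).
  node4: re-runs because input3 8->5; new result -1 (unchanged).
  node6: re-examined; everything it read last time is the same (node3 unchanged, node4 unchanged) — cache -1 kept, no run.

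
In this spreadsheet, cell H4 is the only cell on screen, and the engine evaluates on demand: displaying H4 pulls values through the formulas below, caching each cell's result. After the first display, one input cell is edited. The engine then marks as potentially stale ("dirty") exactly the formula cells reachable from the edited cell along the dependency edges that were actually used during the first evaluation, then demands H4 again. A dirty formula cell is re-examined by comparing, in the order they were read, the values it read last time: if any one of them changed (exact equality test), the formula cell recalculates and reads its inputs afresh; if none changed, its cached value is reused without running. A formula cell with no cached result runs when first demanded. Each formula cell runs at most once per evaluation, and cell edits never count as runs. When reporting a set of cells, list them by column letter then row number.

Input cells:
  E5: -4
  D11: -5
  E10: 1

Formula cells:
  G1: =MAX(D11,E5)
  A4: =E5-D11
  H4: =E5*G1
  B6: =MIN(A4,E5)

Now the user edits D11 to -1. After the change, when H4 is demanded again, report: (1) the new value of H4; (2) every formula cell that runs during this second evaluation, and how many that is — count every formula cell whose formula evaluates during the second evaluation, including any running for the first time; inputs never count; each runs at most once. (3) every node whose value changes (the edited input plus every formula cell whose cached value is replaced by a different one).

Initial pass — values computed on the first demand:
  G1 = MAX(-5, -4) = -4
  H4 = -4 * -4 = 16

Second demand — change propagation:
  G1: re-runs because D11 -5->-1; new result -1.
  H4: re-runs because G1 -4->-1; new result 4.

H4 now evaluates to 4.
Run set: G1, H4 (2 run).
Changed values: D11, G1, H4.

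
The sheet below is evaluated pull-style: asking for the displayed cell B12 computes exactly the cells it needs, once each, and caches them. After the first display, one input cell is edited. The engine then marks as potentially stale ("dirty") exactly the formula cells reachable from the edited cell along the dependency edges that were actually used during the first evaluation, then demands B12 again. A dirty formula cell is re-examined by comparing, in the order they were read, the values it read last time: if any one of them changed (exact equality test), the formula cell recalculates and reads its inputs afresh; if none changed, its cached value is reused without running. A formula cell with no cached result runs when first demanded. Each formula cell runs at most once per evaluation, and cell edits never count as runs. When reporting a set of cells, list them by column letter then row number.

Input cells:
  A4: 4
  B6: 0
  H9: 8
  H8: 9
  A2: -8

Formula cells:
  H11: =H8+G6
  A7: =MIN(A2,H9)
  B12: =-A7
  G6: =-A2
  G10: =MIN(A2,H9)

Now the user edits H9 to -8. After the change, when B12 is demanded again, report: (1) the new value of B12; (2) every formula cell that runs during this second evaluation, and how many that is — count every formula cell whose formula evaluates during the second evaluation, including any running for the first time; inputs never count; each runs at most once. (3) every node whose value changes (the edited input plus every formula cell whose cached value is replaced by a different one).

Demanding B12 again yields 8.
1 formula cells run: A7.
The nodes whose values change: H9.
Note the absorption at A7: it re-runs yet its value is the same, leaving the output's value untouched.

First demand of the output computes:
  A7 = MIN(-8, 8) = -8
  B12 = -(-8) = 8

After the edit, cleaning proceeds:
  A7: a read changed (H9 8->-8) — executes, giving -8 — identical to its old value.
  B12: dirty, but its reads are unchanged (A7 unchanged); cached 8 stands.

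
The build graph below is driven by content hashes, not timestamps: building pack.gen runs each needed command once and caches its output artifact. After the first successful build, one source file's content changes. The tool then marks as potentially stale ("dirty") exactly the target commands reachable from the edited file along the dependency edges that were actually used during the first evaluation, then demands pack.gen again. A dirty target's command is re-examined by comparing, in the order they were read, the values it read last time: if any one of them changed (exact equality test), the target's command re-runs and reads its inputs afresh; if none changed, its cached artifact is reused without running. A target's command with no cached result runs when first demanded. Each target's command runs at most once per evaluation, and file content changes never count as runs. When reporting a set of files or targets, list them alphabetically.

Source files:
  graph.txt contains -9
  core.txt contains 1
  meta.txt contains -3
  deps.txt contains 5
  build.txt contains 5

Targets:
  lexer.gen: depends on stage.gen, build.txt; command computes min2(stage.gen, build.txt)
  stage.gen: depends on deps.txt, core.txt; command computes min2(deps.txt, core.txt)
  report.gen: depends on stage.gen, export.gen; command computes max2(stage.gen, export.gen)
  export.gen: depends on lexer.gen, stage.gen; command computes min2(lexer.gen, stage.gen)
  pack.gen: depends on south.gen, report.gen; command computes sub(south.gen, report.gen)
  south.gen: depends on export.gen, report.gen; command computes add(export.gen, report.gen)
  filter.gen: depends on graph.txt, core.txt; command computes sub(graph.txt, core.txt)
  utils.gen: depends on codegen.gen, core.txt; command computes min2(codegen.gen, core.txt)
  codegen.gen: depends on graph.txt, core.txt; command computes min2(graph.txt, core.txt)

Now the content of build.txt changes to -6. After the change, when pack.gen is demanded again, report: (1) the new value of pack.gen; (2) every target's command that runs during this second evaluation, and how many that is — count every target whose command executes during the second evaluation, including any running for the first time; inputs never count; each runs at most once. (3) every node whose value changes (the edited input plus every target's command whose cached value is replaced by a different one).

pack.gen now evaluates to -6.
Run set: export.gen, lexer.gen, pack.gen, report.gen, south.gen (5 run).
Changed values: build.txt, export.gen, lexer.gen, pack.gen, south.gen.

Initial pass — values computed on the first demand:
  stage.gen = min2(5, 1) = 1
  lexer.gen = min2(1, 5) = 1
  export.gen = min2(1, 1) = 1
  report.gen = max2(1, 1) = 1
  south.gen = add(1, 1) = 2
  pack.gen = sub(2, 1) = 1

Second demand — change propagation:
  lexer.gen: re-runs because build.txt 5->-6; new result -6.
  export.gen: re-runs because lexer.gen 1->-6; new result -6.
  report.gen: re-runs because export.gen 1->-6; new result 1 (unchanged).
  south.gen: re-runs because export.gen 1->-6; new result -5.
  pack.gen: re-runs because south.gen 2->-5; new result -6.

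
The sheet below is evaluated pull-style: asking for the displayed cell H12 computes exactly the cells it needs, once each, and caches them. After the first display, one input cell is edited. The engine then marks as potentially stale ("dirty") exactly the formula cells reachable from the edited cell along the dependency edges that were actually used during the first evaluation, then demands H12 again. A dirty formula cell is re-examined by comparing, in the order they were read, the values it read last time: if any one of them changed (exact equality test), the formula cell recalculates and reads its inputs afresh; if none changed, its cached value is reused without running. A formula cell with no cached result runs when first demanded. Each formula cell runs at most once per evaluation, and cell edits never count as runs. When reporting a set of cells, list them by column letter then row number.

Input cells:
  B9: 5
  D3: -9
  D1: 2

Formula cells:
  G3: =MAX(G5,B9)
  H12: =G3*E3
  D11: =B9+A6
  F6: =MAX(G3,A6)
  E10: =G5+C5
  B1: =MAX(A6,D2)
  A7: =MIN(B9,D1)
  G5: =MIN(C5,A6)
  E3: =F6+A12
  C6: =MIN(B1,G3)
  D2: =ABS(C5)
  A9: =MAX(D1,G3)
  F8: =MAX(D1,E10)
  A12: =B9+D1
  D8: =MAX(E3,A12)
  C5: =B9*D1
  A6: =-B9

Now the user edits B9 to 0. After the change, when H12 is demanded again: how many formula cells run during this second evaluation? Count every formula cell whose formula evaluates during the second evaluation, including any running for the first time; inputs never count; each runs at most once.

8 formula cells run: A6, A12, C5, E3, F6, G3, G5, H12.

First demand of the output computes:
  A6 = -(5) = -5
  A12 = 5 + 2 = 7
  C5 = 5 * 2 = 10
  G5 = MIN(10, -5) = -5
  G3 = MAX(-5, 5) = 5
  F6 = MAX(5, -5) = 5
  E3 = 5 + 7 = 12
  H12 = 5 * 12 = 60

After the edit, cleaning proceeds:
  A6: a read changed (B9 5->0) — executes, giving 0.
  A12: a read changed (B9 5->0) — executes, giving 2.
  C5: a read changed (B9 5->0) — executes, giving 0.
  G5: a read changed (C5 10->0; A6 -5->0) — executes, giving 0.
  G3: a read changed (G5 -5->0; B9 5->0) — executes, giving 0.
  F6: a read changed (G3 5->0; A6 -5->0) — executes, giving 0.
  E3: a read changed (F6 5->0; A12 7->2) — executes, giving 2.
  H12: a read changed (G3 5->0; E3 12->2) — executes, giving 0.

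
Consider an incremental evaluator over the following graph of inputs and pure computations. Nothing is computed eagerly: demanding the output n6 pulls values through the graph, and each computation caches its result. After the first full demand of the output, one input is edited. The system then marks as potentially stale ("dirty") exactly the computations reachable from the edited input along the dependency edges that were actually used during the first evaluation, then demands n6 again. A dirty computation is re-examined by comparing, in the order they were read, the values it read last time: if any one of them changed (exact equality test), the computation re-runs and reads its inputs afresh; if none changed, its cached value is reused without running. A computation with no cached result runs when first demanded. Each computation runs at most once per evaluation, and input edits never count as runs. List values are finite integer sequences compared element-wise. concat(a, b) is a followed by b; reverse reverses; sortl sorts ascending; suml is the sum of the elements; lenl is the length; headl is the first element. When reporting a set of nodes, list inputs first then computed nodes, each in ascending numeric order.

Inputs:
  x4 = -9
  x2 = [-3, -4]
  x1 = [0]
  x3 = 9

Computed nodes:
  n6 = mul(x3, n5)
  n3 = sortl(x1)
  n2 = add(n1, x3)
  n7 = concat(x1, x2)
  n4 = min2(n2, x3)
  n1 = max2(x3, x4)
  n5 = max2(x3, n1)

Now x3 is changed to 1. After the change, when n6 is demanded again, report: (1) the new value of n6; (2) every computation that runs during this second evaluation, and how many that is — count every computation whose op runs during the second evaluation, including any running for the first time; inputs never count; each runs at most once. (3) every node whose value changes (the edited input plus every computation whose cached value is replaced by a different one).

n6 now evaluates to 1.
Run set: n1, n5, n6 (3 run).
Changed values: x3, n1, n5, n6.

Initial pass — values computed on the first demand:
  n1 = max2(9, -9) = 9
  n5 = max2(9, 9) = 9
  n6 = mul(9, 9) = 81

Second demand — change propagation:
  n1: re-runs because x3 9->1; new result 1.
  n5: re-runs because x3 9->1; n1 9->1; new result 1.
  n6: re-runs because x3 9->1; n5 9->1; new result 1.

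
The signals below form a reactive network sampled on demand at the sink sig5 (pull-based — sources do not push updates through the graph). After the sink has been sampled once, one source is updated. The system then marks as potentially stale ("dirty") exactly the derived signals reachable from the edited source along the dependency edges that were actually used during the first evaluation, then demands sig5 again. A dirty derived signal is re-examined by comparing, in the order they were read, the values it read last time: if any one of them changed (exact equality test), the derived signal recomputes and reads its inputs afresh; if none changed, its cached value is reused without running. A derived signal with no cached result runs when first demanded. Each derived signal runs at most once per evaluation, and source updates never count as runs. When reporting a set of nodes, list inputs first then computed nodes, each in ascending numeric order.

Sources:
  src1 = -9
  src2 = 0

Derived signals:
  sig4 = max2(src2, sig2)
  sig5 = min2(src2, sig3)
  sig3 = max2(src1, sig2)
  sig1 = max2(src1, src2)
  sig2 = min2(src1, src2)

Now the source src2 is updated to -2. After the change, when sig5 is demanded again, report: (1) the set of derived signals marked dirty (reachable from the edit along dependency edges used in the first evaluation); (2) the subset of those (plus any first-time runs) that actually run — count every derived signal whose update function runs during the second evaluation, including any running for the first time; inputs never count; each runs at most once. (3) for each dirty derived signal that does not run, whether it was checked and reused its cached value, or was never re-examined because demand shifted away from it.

Initial pass — values computed on the first demand:
  sig2 = min2(-9, 0) = -9
  sig3 = max2(-9, -9) = -9
  sig5 = min2(0, -9) = -9

Second demand — change propagation:
  sig2: re-runs because src2 0->-2; new result -9 (unchanged).
  sig3: re-examined; everything it read last time is the same (src1 unchanged, sig2 unchanged) — cache -9 kept, no run.
  sig5: re-runs because src2 0->-2; new result -9 (unchanged).

The important point: at sig3 every value read last time is unchanged, so the dirty flag clears without a run.

Dirty set: sig2, sig3, sig5.
Run set: sig2, sig5 (2 run).
Re-examined without running (cache reused): sig3.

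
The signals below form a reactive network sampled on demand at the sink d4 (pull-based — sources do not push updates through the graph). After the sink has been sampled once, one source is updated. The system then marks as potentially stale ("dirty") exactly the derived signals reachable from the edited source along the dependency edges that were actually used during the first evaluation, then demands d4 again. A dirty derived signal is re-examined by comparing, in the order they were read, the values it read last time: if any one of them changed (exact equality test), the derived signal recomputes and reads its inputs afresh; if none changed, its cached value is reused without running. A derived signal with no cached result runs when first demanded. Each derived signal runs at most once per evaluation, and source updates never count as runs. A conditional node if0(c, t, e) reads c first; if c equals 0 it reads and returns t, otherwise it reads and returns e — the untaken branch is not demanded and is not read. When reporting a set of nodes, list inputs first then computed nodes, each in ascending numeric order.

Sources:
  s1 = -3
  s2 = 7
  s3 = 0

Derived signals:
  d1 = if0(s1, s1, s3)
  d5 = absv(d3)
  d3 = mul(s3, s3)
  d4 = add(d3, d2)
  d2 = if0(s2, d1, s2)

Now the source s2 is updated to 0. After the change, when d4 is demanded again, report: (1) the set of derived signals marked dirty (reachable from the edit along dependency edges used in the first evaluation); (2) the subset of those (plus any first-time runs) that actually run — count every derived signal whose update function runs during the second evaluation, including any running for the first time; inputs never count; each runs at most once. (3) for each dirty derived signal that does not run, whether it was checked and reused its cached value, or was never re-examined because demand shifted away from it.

Initial pass — values computed on the first demand:
  d2 = if0(s2=7 -> else branch s2) = 7
  d3 = mul(0, 0) = 0
  d4 = add(0, 7) = 7

Second demand — change propagation:
  d1: newly demanded (no cache) — executes and yields 0.
  d2: re-runs because s2 7->0; s2 7->0; new result 0.
  d4: re-runs because d2 7->0; new result 0.

The important point: the flipped condition pulls in fresh nodes; d1 runs for the first time.

Dirty set: d2, d4.
Run set: d1, d2, d4 (3 run).
All dirty derived signals ended up running.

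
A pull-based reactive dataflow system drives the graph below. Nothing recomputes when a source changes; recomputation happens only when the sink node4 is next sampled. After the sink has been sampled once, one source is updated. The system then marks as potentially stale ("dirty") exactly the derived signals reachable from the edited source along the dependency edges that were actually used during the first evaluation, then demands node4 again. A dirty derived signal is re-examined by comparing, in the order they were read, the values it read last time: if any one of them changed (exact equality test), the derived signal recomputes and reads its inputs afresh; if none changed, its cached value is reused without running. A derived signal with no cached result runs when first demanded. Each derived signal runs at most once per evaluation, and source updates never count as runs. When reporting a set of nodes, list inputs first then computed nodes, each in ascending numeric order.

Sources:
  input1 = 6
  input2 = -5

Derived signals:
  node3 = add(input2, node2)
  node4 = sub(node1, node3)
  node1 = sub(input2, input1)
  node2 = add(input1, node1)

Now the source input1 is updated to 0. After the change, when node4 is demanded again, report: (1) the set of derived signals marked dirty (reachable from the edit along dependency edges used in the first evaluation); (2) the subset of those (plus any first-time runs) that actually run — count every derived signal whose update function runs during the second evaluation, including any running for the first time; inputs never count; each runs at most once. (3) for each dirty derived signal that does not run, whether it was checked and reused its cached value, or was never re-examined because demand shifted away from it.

Marked dirty: node1, node2, node3, node4.
Derived signals that run: node1, node2, node4 — 3 in total.
Checked but reused from cache: node3.
Key observation: the cutoff stops propagation at node3 — its inputs' values are unchanged, so it reuses its cache.

First evaluation (everything demanded from the output):
  node1 = sub(-5, 6) = -11
  node2 = add(6, -11) = -5
  node3 = add(-5, -5) = -10
  node4 = sub(-11, -10) = -1

Propagation after the edit:
  node1: runs — input1 6->0; result -5.
  node2: runs — input1 6->0; node1 -11->-5; result -5 (same value as before).
  node3: checked — values it read are unchanged (input2 unchanged, node2 unchanged); reused cached -10 without running.
  node4: runs — node1 -11->-5; result 5.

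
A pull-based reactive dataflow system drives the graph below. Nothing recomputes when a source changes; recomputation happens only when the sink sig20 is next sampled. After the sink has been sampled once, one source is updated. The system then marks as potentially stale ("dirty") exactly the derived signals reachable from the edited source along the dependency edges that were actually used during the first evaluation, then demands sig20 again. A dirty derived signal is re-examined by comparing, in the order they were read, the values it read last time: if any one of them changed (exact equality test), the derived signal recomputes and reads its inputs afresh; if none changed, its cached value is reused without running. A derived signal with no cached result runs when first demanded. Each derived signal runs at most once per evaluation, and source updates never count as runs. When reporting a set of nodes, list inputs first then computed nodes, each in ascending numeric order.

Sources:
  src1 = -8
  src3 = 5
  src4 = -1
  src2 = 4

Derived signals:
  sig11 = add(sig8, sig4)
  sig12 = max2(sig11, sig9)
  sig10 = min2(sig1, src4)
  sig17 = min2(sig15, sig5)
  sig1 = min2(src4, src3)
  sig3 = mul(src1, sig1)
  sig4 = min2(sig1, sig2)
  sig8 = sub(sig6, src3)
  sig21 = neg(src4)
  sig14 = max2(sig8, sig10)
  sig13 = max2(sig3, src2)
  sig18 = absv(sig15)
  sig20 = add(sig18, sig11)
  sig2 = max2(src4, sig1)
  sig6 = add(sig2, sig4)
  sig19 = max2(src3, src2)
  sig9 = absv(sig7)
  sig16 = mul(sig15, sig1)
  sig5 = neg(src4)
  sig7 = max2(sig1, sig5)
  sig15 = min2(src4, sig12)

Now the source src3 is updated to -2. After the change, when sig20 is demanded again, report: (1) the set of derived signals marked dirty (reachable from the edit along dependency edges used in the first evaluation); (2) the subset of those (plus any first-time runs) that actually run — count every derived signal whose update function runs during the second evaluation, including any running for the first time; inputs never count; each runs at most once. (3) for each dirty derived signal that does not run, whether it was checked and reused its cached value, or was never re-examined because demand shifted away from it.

Marked dirty: sig1, sig2, sig4, sig6, sig7, sig8, sig9, sig11, sig12, sig15, sig18, sig20.
Derived signals that run: sig1, sig2, sig4, sig6, sig7, sig8, sig11, sig12, sig20 — 9 in total.
Checked but reused from cache: sig9, sig15, sig18.
Key observation: the cutoff stops propagation at sig9 — its inputs' values are unchanged, so it reuses its cache.

First evaluation (everything demanded from the output):
  sig1 = min2(-1, 5) = -1
  sig2 = max2(-1, -1) = -1
  sig4 = min2(-1, -1) = -1
  sig5 = neg(-1) = 1
  sig6 = add(-1, -1) = -2
  sig7 = max2(-1, 1) = 1
  sig8 = sub(-2, 5) = -7
  sig9 = absv(1) = 1
  sig11 = add(-7, -1) = -8
  sig12 = max2(-8, 1) = 1
  sig15 = min2(-1, 1) = -1
  sig18 = absv(-1) = 1
  sig20 = add(1, -8) = -7

Propagation after the edit:
  sig1: runs — src3 5->-2; result -2.
  sig2: runs — sig1 -1->-2; result -1 (same value as before).
  sig4: runs — sig1 -1->-2; result -2.
  sig6: runs — sig4 -1->-2; result -3.
  sig7: runs — sig1 -1->-2; result 1 (same value as before).
  sig8: runs — sig6 -2->-3; src3 5->-2; result -1.
  sig9: checked — values it read are unchanged (sig7 unchanged); reused cached 1 without running.
  sig11: runs — sig8 -7->-1; sig4 -1->-2; result -3.
  sig12: runs — sig11 -8->-3; result 1 (same value as before).
  sig15: checked — values it read are unchanged (src4 unchanged, sig12 unchanged); reused cached -1 without running.
  sig18: checked — values it read are unchanged (sig15 unchanged); reused cached 1 without running.
  sig20: runs — sig11 -8->-3; result -2.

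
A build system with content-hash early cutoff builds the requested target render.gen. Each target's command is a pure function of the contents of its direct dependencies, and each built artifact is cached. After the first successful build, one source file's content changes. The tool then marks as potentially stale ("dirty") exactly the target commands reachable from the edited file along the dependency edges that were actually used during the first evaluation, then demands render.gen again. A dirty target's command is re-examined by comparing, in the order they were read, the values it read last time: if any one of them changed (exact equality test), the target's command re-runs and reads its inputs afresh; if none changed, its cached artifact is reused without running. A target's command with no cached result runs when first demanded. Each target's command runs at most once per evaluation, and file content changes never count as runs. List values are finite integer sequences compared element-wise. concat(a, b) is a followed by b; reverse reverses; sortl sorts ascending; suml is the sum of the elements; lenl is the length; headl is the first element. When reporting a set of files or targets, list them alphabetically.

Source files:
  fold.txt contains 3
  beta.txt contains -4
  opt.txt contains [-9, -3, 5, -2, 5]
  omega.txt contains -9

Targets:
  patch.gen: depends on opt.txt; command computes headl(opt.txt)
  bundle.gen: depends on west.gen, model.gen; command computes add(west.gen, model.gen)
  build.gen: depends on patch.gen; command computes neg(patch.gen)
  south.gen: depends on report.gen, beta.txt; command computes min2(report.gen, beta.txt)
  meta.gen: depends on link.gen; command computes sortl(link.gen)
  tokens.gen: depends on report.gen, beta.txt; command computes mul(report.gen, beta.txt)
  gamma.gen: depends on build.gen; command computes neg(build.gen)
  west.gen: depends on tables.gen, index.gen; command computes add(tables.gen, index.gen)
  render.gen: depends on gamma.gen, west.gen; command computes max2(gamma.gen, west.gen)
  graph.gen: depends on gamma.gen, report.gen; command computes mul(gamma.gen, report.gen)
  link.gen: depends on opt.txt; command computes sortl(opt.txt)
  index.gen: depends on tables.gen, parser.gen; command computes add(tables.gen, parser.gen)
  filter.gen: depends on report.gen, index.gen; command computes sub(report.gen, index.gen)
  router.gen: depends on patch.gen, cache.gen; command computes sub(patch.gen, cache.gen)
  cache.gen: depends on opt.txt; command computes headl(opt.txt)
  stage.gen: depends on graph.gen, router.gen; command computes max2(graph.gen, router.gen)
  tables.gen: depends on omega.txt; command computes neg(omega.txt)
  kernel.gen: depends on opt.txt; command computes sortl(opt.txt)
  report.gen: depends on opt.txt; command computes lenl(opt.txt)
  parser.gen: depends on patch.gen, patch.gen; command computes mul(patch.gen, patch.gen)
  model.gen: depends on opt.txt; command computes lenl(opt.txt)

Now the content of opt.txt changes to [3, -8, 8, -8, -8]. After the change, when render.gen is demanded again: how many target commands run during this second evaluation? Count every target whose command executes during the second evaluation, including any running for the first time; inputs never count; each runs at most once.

First evaluation (everything demanded from the output):
  patch.gen = headl([-9, -3, 5, -2, 5]) = -9
  build.gen = neg(-9) = 9
  gamma.gen = neg(9) = -9
  parser.gen = mul(-9, -9) = 81
  tables.gen = neg(-9) = 9
  index.gen = add(9, 81) = 90
  west.gen = add(9, 90) = 99
  render.gen = max2(-9, 99) = 99

Propagation after the edit:
  patch.gen: runs — opt.txt [-9, -3, 5, -2, 5]->[3, -8, 8, -8, -8]; result 3.
  build.gen: runs — patch.gen -9->3; result -3.
  gamma.gen: runs — build.gen 9->-3; result 3.
  parser.gen: runs — patch.gen -9->3; patch.gen -9->3; result 9.
  index.gen: runs — parser.gen 81->9; result 18.
  west.gen: runs — index.gen 90->18; result 27.
  render.gen: runs — gamma.gen -9->3; west.gen 99->27; result 27.

Target commands that run: build.gen, gamma.gen, index.gen, parser.gen, patch.gen, render.gen, west.gen — 7 in total.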